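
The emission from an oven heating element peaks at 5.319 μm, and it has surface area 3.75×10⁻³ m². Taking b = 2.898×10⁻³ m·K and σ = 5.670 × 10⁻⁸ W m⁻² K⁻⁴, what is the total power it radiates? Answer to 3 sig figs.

Wien's law: T = b/λ_max = 2.898×10⁻³/5.319×10⁻⁶ = 544.839 K.
Area A = 3.75×10⁻³ m².
Then P = σAT⁴ = 5.670×10⁻⁸×3.75×10⁻³×(544.839)⁴ = 18.7 W.

P ≈ 18.7 W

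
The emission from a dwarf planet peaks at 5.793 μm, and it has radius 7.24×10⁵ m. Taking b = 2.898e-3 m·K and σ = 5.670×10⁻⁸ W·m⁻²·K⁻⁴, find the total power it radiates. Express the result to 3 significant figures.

P ≈ 2.34×10¹⁶ W

Wien's law: T = b/λ_max = 2.898×10⁻³/5.793×10⁻⁶ = 500.259 K.
Surface area A = 4πR² = 4π(7.24×10⁵ m)² = 6.58699×10¹² m².
Then P = σAT⁴ = 5.670×10⁻⁸×6.58699×10¹²×(500.259)⁴ = 2.34×10¹⁶ W.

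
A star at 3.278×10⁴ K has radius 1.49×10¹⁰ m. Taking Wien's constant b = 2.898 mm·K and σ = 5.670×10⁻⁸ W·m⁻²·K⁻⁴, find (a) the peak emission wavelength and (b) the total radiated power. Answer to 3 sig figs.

λ_max ≈ 88.4 nm; P ≈ 1.83×10³² W

(a) λ_max = b/T = 2.898×10⁻³/3.278×10⁴ = 8.841×10⁻⁸ m = 88.4 nm.
Surface area A = 4πR² = 4π(1.49×10¹⁰ m)² = 2.78986×10²¹ m².
(b) P = σAT⁴ = 5.670×10⁻⁸×2.78986×10²¹×(3.278×10⁴)⁴ = 1.83×10³² W.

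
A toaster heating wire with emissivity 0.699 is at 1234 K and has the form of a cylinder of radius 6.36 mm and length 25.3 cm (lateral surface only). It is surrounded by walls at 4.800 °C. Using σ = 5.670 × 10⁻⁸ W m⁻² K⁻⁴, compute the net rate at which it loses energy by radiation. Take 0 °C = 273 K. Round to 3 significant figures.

Net loss ≈ 927 W

Surroundings: T = 4.800 °C + 273 = 277.800 K.
Lateral area A = 2πrL = 2π×6.36×10⁻³×0.253 = 0.0101101 m².
Net radiated power P_net = εσA(T⁴ − T₀⁴) = 0.699×5.670×10⁻⁸×0.0101101×(1234⁴ − 277.800⁴).
T⁴ − T₀⁴ = 2.31879×10¹² − 5.95565×10⁹ = 2.31283×10¹² K⁴, so P_net = 927 W.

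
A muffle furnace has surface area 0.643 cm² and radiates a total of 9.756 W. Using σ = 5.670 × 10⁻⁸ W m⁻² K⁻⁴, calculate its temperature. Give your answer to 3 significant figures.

Area A = 0.643 cm² = 6.43×10⁻⁵ m².
P = σAT⁴ ⇒ T = (P/(σA))^(1/4) = (9.756/(5.670×10⁻⁸×6.43×10⁻⁵))^(1/4) = 1.28×10³ K.

T ≈ 1.28×10³ K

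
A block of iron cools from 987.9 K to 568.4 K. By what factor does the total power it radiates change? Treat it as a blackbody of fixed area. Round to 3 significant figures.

P ∝ T⁴, so P₂/P₁ = (T₂/T₁)⁴ = (568.4/987.9)⁴ = (0.575362)⁴ = 0.110.

P₂/P₁ ≈ 0.110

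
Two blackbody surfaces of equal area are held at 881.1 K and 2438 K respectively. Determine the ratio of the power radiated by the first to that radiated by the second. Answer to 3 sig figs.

With equal areas, P₁/P₂ = (T₁/T₂)⁴ = (881.1/2438)⁴ = 0.0171.

P₁/P₂ ≈ 0.0171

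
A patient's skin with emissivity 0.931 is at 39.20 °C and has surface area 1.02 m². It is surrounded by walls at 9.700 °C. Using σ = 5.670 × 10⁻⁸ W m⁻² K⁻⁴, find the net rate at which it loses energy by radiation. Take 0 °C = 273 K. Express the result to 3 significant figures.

T = 39.20 °C + 273 = 312.20 K.
Surroundings: T = 9.700 °C + 273 = 282.700 K.
Area A = 1.02 m².
Net radiated power P_net = εσA(T⁴ − T₀⁴) = 0.931×5.670×10⁻⁸×1.02×(312.20⁴ − 282.700⁴).
T⁴ − T₀⁴ = 9.50017×10⁹ − 6.38709×10⁹ = 3.11308×10⁹ K⁴, so P_net = 168 W.

Net loss ≈ 168 W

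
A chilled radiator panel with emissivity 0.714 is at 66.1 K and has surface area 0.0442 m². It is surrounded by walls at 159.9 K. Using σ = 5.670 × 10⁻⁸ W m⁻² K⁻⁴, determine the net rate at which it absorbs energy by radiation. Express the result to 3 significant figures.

Area A = 0.0442 m².
Net radiated power P_net = εσA(T⁴ − T₀⁴) = 0.714×5.670×10⁻⁸×0.0442×(66.1⁴ − 159.9⁴).
T⁴ − T₀⁴ = 1.90900×10⁷ − 6.53723×10⁸ = -6.34633×10⁸ K⁴, so P_net = -1.14 W — negative, meaning a net gain of 1.14 W.

Net gain ≈ 1.14 W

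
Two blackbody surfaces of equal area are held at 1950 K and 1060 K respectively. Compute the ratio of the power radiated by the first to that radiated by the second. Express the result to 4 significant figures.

With equal areas, P₁/P₂ = (T₁/T₂)⁴ = (1950/1060)⁴ = 11.45.

P₁/P₂ ≈ 11.45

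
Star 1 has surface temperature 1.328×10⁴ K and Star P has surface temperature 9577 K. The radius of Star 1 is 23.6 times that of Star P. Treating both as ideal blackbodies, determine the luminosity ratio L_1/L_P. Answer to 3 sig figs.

L ∝ R²T⁴, so L_1/L_P = (R_1/R_P)²(T_1/T_P)⁴ = (23.6)² × (1.328×10⁴/9577)⁴ = 556.96 × 3.69721 = 2.06×10³.

L_1/L_P ≈ 2.06×10³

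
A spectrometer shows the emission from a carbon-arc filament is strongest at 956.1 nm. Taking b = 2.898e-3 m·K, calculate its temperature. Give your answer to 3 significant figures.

Wien's law gives T = b/λ_max = (2.898×10⁻³ m·K)/(9.561×10⁻⁷ m) = 3.03×10³ K.

T ≈ 3.03×10³ K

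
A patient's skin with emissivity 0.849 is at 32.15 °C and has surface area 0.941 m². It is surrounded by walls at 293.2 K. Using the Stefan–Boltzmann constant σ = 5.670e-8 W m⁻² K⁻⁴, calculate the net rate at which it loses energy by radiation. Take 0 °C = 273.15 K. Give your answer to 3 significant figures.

Net loss ≈ 58.8 W

T = 32.15 °C + 273.15 = 305.30 K.
Area A = 0.941 m².
Net radiated power P_net = εσA(T⁴ − T₀⁴) = 0.849×5.670×10⁻⁸×0.941×(305.30⁴ − 293.2⁴).
T⁴ − T₀⁴ = 8.68775×10⁹ − 7.39019×10⁹ = 1.29756×10⁹ K⁴, so P_net = 58.8 W.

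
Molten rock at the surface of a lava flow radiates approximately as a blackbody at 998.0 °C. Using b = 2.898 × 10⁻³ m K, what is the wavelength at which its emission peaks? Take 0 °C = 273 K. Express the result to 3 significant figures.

λ_max ≈ 2.28×10³ nm

T = 998.0 °C + 273 = 1271.0 K.
Wien's displacement law: λ_max = b/T = (2.898×10⁻³ m·K)/(1271.0 K) = 2.280×10⁻⁶ m.
That is 2.28×10³ nm, in the infrared range.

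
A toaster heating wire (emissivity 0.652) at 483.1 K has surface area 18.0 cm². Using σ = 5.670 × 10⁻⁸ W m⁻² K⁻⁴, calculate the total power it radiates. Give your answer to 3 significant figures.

P ≈ 3.62 W

Area A = 18.0 cm² = 1.80×10⁻³ m².
P = εσAT⁴ = 0.652 × 5.670×10⁻⁸ × 1.80×10⁻³ × (483.1)⁴ = 3.62 W.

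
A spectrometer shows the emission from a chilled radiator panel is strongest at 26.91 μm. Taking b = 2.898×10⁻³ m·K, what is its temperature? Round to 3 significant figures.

Wien's law gives T = b/λ_max = (2.898×10⁻³ m·K)/(2.691×10⁻⁵ m) = 108 K.

T ≈ 108 K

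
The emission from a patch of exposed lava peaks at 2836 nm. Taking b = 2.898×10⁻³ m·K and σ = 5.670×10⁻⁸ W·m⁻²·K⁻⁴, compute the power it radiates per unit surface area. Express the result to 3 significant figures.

I ≈ 6.18×10⁴ W/m²

Wien's law: T = b/λ_max = 2.898×10⁻³/2.836×10⁻⁶ = 1021.86 K.
Then I = σT⁴ = 5.670×10⁻⁸×(1021.86)⁴ = 6.18×10⁴ W/m².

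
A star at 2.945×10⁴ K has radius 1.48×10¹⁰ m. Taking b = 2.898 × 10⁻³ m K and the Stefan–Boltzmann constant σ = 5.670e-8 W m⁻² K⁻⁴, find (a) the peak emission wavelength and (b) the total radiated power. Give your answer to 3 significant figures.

λ_max ≈ 98.4 nm; P ≈ 1.17×10³² W

(a) λ_max = b/T = 2.898×10⁻³/2.945×10⁴ = 9.840×10⁻⁸ m = 98.4 nm.
Surface area A = 4πR² = 4π(1.48×10¹⁰ m)² = 2.75254×10²¹ m².
(b) P = σAT⁴ = 5.670×10⁻⁸×2.75254×10²¹×(2.945×10⁴)⁴ = 1.17×10³² W.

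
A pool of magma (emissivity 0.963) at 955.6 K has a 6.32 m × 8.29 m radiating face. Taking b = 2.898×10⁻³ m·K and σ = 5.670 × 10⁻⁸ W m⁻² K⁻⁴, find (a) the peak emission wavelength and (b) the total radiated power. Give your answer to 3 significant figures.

(a) λ_max = b/T = 2.898×10⁻³/955.6 = 3.033×10⁻⁶ m = 3.03 μm.
Area A = 6.32 × 8.29 = 52.3928 m².
(b) P = εσAT⁴ = 0.963×5.670×10⁻⁸×52.3928×(955.6)⁴ = 2.39×10⁶ W.

λ_max ≈ 3.03 μm; P ≈ 2.39×10⁶ W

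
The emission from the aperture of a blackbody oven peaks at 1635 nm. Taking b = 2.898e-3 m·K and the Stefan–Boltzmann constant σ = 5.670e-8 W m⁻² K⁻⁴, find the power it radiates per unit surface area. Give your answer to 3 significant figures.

Wien's law: T = b/λ_max = 2.898×10⁻³/1.635×10⁻⁶ = 1772.48 K.
Then I = σT⁴ = 5.670×10⁻⁸×(1772.48)⁴ = 5.60×10⁵ W/m².

I ≈ 5.60×10⁵ W/m²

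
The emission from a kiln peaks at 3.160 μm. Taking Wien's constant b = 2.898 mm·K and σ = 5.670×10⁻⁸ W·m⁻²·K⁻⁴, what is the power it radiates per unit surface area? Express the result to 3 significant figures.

I ≈ 4.01×10⁴ W/m²

Wien's law: T = b/λ_max = 2.898×10⁻³/3.160×10⁻⁶ = 917.089 K.
Then I = σT⁴ = 5.670×10⁻⁸×(917.089)⁴ = 4.01×10⁴ W/m².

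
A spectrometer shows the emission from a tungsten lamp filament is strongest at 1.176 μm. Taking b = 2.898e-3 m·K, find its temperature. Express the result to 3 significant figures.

Wien's law gives T = b/λ_max = (2.898×10⁻³ m·K)/(1.176×10⁻⁶ m) = 2.46×10³ K.

T ≈ 2.46×10³ K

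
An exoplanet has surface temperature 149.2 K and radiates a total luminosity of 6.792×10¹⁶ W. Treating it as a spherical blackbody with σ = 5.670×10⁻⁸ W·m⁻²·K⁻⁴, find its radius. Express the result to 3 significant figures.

L = 4πR²σT⁴ ⇒ R = √(L/(4πσT⁴)).
σT⁴ = 28.0969 W/m², so R = √(6.792×10¹⁶/(4π×28.0969)) = 1.39×10⁷ m.

R ≈ 1.39×10⁷ m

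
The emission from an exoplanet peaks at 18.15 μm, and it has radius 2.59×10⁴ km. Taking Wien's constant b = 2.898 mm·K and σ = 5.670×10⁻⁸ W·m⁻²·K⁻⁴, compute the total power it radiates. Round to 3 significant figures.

Wien's law: T = b/λ_max = 2.898×10⁻³/1.815×10⁻⁵ = 159.669 K.
Surface area A = 4πR² = 4π(2.59×10⁷ m)² = 8.42965×10¹⁵ m².
Then P = σAT⁴ = 5.670×10⁻⁸×8.42965×10¹⁵×(159.669)⁴ = 3.11×10¹⁷ W.

P ≈ 3.11×10¹⁷ W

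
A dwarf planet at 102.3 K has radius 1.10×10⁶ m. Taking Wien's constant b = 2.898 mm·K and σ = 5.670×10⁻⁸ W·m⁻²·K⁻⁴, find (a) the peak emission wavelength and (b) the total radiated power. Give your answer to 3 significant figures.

λ_max ≈ 28.3 μm; P ≈ 9.44×10¹³ W

(a) λ_max = b/T = 2.898×10⁻³/102.3 = 2.833×10⁻⁵ m = 28.3 μm.
Surface area A = 4πR² = 4π(1.10×10⁶ m)² = 1.52053×10¹³ m².
(b) P = σAT⁴ = 5.670×10⁻⁸×1.52053×10¹³×(102.3)⁴ = 9.44×10¹³ W.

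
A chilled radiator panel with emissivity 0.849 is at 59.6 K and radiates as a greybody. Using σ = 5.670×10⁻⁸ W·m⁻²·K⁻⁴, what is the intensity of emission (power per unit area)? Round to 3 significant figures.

Stefan–Boltzmann: I = εσT⁴ = 0.849 × 5.670×10⁻⁸ × (59.6)⁴ = 0.607 W/m².

I ≈ 0.607 W/m²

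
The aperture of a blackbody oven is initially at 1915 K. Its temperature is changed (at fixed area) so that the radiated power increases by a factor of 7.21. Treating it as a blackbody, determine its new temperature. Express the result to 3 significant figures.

P ∝ T⁴, so T₂/T₁ = (P₂/P₁)^(1/4) = (7.21)^(1/4) = 1.63864.
T₂ = 1915 × 1.63864 = 3.14×10³ K.

T₂ ≈ 3.14×10³ K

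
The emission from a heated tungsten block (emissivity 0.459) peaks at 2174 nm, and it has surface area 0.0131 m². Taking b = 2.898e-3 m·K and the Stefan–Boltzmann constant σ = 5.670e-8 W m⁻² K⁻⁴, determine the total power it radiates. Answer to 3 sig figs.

Wien's law: T = b/λ_max = 2.898×10⁻³/2.174×10⁻⁶ = 1333.03 K.
Area A = 0.0131 m².
Then P = εσAT⁴ = 0.459×5.670×10⁻⁸×0.0131×(1333.03)⁴ = 1.08×10³ W.

P ≈ 1.08×10³ W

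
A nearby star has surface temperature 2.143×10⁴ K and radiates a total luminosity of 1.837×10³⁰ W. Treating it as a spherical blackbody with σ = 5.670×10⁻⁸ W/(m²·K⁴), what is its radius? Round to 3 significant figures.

L = 4πR²σT⁴ ⇒ R = √(L/(4πσT⁴)).
σT⁴ = 1.19584×10¹⁰ W/m², so R = √(1.837×10³⁰/(4π×1.19584×10¹⁰)) = 3.50×10⁹ m.

R ≈ 3.50×10⁹ m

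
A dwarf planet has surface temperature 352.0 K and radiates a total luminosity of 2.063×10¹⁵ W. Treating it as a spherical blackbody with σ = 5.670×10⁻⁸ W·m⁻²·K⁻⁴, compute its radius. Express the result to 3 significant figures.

L = 4πR²σT⁴ ⇒ R = √(L/(4πσT⁴)).
σT⁴ = 870.470 W/m², so R = √(2.063×10¹⁵/(4π×870.470)) = 4.34×10⁵ m.

R ≈ 4.34×10⁵ m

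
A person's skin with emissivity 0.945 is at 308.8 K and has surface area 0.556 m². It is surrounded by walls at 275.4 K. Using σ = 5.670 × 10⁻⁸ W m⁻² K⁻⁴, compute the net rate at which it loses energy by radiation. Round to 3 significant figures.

Net loss ≈ 99.5 W

Area A = 0.556 m².
Net radiated power P_net = εσA(T⁴ − T₀⁴) = 0.945×5.670×10⁻⁸×0.556×(308.8⁴ − 275.4⁴).
T⁴ − T₀⁴ = 9.09304×10⁹ − 5.75249×10⁹ = 3.34055×10⁹ K⁴, so P_net = 99.5 W.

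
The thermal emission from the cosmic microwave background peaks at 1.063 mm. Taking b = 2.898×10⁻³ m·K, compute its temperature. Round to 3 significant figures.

Wien's law gives T = b/λ_max = (2.898×10⁻³ m·K)/(1.063×10⁻³ m) = 2.73 K.

T ≈ 2.73 K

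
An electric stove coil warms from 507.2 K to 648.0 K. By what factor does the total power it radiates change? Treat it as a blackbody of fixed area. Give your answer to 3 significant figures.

P₂/P₁ ≈ 2.66

P ∝ T⁴, so P₂/P₁ = (T₂/T₁)⁴ = (648.0/507.2)⁴ = (1.27760)⁴ = 2.66.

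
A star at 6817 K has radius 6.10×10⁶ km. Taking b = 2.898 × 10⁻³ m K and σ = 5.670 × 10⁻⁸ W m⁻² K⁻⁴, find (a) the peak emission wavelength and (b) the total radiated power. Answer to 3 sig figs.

(a) λ_max = b/T = 2.898×10⁻³/6817 = 4.251×10⁻⁷ m = 0.425 μm.
Surface area A = 4πR² = 4π(6.10×10⁹ m)² = 4.67595×10²⁰ m².
(b) P = σAT⁴ = 5.670×10⁻⁸×4.67595×10²⁰×(6817)⁴ = 5.73×10²⁸ W.

λ_max ≈ 0.425 μm; P ≈ 5.73×10²⁸ W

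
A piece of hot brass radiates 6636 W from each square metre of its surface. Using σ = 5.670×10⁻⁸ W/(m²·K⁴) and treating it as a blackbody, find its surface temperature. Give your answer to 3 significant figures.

I = σT⁴, so T = (I/σ)^(1/4) = (6636/(5.670×10⁻⁸))^(1/4) = 585 K.

T ≈ 585 K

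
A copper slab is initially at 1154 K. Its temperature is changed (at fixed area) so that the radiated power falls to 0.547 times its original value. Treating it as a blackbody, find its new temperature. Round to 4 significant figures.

T₂ ≈ 992.4 K

P ∝ T⁴, so T₂/T₁ = (P₂/P₁)^(1/4) = (0.547)^(1/4) = 0.859997.
T₂ = 1154 × 0.859997 = 992.4 K.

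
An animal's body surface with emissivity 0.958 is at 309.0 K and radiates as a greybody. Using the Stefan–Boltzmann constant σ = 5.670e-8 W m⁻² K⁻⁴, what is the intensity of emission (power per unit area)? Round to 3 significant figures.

Stefan–Boltzmann: I = εσT⁴ = 0.958 × 5.670×10⁻⁸ × (309.0)⁴ = 495 W/m².

I ≈ 495 W/m²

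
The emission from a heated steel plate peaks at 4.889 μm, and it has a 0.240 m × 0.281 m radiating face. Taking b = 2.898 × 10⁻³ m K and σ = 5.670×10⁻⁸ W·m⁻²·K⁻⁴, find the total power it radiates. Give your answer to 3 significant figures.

P ≈ 472 W

Wien's law: T = b/λ_max = 2.898×10⁻³/4.889×10⁻⁶ = 592.759 K.
Area A = 0.240 × 0.281 = 0.06744 m².
Then P = σAT⁴ = 5.670×10⁻⁸×0.06744×(592.759)⁴ = 472 W.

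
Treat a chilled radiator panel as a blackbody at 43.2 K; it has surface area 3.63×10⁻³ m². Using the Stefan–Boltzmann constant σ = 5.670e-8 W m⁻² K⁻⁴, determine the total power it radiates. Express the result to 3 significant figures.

Area A = 3.63×10⁻³ m².
P = σAT⁴ = 5.670×10⁻⁸ × 3.63×10⁻³ × (43.2)⁴ = 7.17×10⁻⁴ W.

P ≈ 7.17×10⁻⁴ W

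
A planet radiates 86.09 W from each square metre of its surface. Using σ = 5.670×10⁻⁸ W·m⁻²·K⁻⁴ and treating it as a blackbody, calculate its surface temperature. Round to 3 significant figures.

I = σT⁴, so T = (I/σ)^(1/4) = (86.09/(5.670×10⁻⁸))^(1/4) = 197 K.

T ≈ 197 K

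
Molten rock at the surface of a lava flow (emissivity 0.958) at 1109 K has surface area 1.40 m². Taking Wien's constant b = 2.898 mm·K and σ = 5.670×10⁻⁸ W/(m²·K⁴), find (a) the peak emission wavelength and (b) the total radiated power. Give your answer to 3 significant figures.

(a) λ_max = b/T = 2.898×10⁻³/1109 = 2.613×10⁻⁶ m = 2.61×10³ nm.
Area A = 1.40 m².
(b) P = εσAT⁴ = 0.958×5.670×10⁻⁸×1.40×(1109)⁴ = 1.15×10⁵ W.

λ_max ≈ 2.61×10³ nm; P ≈ 1.15×10⁵ W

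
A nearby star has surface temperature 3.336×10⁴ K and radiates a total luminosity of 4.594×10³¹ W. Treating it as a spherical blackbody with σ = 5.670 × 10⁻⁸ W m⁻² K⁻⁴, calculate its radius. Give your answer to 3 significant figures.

R ≈ 7.22×10⁹ m

L = 4πR²σT⁴ ⇒ R = √(L/(4πσT⁴)).
σT⁴ = 7.02243×10¹⁰ W/m², so R = √(4.594×10³¹/(4π×7.02243×10¹⁰)) = 7.22×10⁹ m.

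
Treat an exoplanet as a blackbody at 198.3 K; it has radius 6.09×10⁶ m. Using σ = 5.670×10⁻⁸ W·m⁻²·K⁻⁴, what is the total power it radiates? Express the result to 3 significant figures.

P ≈ 4.09×10¹⁶ W

Surface area A = 4πR² = 4π(6.09×10⁶ m)² = 4.66063×10¹⁴ m².
P = σAT⁴ = 5.670×10⁻⁸ × 4.66063×10¹⁴ × (198.3)⁴ = 4.09×10¹⁶ W.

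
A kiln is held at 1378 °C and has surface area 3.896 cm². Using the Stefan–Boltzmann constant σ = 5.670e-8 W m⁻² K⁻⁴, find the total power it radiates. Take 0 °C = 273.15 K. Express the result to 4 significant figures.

P ≈ 164.2 W

T = 1378 °C + 273.15 = 1651.15 K.
Area A = 3.896 cm² = 3.896×10⁻⁴ m².
P = σAT⁴ = 5.670×10⁻⁸ × 3.896×10⁻⁴ × (1651.15)⁴ = 164.2 W.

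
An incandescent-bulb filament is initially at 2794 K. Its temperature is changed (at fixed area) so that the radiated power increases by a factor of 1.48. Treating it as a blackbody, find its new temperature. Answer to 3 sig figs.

P ∝ T⁴, so T₂/T₁ = (P₂/P₁)^(1/4) = (1.48)^(1/4) = 1.10297.
T₂ = 2794 × 1.10297 = 3.08×10³ K.

T₂ ≈ 3.08×10³ K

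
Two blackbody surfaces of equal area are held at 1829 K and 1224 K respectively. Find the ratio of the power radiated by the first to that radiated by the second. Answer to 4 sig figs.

With equal areas, P₁/P₂ = (T₁/T₂)⁴ = (1829/1224)⁴ = 4.986.

P₁/P₂ ≈ 4.986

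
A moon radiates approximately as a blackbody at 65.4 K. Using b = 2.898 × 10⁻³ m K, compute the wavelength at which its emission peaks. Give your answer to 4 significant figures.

λ_max ≈ 44.31 μm

Wien's displacement law: λ_max = b/T = (2.898×10⁻³ m·K)/(65.4 K) = 4.4312×10⁻⁵ m.
That is 44.31 μm, in the infrared range.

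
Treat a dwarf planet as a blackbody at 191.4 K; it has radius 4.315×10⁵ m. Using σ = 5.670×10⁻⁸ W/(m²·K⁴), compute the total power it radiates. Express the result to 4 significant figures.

P ≈ 1.780×10¹⁴ W

Surface area A = 4πR² = 4π(4.315×10⁵ m)² = 2.33976×10¹² m².
P = σAT⁴ = 5.670×10⁻⁸ × 2.33976×10¹² × (191.4)⁴ = 1.780×10¹⁴ W.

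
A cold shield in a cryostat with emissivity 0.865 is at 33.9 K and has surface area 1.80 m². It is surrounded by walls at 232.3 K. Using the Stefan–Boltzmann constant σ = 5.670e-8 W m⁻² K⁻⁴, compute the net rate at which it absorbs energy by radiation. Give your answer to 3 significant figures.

Net gain ≈ 257 W

Area A = 1.80 m².
Net radiated power P_net = εσA(T⁴ − T₀⁴) = 0.865×5.670×10⁻⁸×1.80×(33.9⁴ − 232.3⁴).
T⁴ − T₀⁴ = 1.32068×10⁶ − 2.91204×10⁹ = -2.91072×10⁹ K⁴, so P_net = -257 W — negative, meaning a net gain of 257 W.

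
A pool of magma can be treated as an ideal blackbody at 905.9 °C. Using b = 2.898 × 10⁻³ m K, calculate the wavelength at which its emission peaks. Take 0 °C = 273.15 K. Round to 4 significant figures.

T = 905.9 °C + 273.15 = 1179.05 K.
Wien's displacement law: λ_max = b/T = (2.898×10⁻³ m·K)/(1179.05 K) = 2.4579×10⁻⁶ m.
That is 2.458 μm, in the infrared range.

λ_max ≈ 2.458 μm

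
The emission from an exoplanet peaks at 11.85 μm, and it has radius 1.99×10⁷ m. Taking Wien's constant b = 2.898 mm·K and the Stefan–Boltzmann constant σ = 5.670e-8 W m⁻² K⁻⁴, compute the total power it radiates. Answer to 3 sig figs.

P ≈ 1.01×10¹⁸ W

Wien's law: T = b/λ_max = 2.898×10⁻³/1.185×10⁻⁵ = 244.557 K.
Surface area A = 4πR² = 4π(1.99×10⁷ m)² = 4.97641×10¹⁵ m².
Then P = σAT⁴ = 5.670×10⁻⁸×4.97641×10¹⁵×(244.557)⁴ = 1.01×10¹⁸ W.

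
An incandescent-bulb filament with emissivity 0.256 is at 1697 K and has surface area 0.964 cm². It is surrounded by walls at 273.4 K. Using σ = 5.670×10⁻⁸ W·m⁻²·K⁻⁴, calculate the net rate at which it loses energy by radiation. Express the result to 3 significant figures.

Net loss ≈ 11.6 W

Area A = 0.964 cm² = 9.64×10⁻⁵ m².
Net radiated power P_net = εσA(T⁴ − T₀⁴) = 0.256×5.670×10⁻⁸×9.64×10⁻⁵×(1697⁴ − 273.4⁴).
T⁴ − T₀⁴ = 8.29330×10¹² − 5.58720×10⁹ = 8.28771×10¹² K⁴, so P_net = 11.6 W.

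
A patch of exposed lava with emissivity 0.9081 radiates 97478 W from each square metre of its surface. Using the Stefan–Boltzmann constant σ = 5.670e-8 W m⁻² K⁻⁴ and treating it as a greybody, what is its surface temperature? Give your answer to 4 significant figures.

I = εσT⁴, so T = (I/εσ)^(1/4) = (97478/(0.9081×5.670×10⁻⁸))^(1/4) = 1173 K.

T ≈ 1173 K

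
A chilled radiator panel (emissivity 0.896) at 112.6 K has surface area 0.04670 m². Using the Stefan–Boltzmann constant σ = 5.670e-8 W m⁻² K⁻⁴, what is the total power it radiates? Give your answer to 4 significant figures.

Area A = 0.04670 m².
P = εσAT⁴ = 0.896 × 5.670×10⁻⁸ × 0.04670 × (112.6)⁴ = 0.3814 W.

P ≈ 0.3814 W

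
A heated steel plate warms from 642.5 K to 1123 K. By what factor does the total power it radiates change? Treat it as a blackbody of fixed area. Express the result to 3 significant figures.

P ∝ T⁴, so P₂/P₁ = (T₂/T₁)⁴ = (1123/642.5)⁴ = (1.74786)⁴ = 9.33.

P₂/P₁ ≈ 9.33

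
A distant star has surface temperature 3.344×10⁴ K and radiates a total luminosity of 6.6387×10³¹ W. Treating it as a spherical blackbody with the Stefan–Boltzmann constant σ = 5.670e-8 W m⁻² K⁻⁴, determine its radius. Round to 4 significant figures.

R ≈ 8.632×10⁹ m

L = 4πR²σT⁴ ⇒ R = √(L/(4πσT⁴)).
σT⁴ = 7.09003×10¹⁰ W/m², so R = √(6.6387×10³¹/(4π×7.09003×10¹⁰)) = 8.632×10⁹ m.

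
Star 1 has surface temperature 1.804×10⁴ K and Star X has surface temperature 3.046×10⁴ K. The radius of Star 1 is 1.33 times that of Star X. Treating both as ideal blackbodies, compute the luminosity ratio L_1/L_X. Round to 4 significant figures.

L ∝ R²T⁴, so L_1/L_X = (R_1/R_X)²(T_1/T_X)⁴ = (1.33)² × (1.804×10⁴/3.046×10⁴)⁴ = 1.7689 × 0.123034 = 0.2176.

L_1/L_X ≈ 0.2176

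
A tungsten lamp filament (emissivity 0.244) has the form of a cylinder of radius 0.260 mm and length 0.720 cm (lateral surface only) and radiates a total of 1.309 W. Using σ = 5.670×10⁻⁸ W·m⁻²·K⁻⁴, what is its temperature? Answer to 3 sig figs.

Lateral area A = 2πrL = 2π×2.60×10⁻⁴×7.20×10⁻³ = 1.17621×10⁻⁵ m².
P = εσAT⁴ ⇒ T = (P/(εσA))^(1/4) = (1.309/(0.244×5.670×10⁻⁸×1.17621×10⁻⁵))^(1/4) = 1.68×10³ K.

T ≈ 1.68×10³ K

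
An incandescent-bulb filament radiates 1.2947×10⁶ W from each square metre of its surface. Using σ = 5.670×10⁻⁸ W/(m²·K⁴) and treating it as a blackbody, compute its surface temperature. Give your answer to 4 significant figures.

I = σT⁴, so T = (I/σ)^(1/4) = (1.2947×10⁶/(5.670×10⁻⁸))^(1/4) = 2186 K.

T ≈ 2186 K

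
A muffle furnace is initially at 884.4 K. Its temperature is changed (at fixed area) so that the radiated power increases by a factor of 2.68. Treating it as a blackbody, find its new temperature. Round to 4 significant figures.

P ∝ T⁴, so T₂/T₁ = (P₂/P₁)^(1/4) = (2.68)^(1/4) = 1.27948.
T₂ = 884.4 × 1.27948 = 1132 K.

T₂ ≈ 1132 K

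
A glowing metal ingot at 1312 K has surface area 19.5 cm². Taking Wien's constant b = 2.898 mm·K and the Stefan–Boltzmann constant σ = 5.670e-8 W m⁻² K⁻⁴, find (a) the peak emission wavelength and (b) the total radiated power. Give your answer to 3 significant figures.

(a) λ_max = b/T = 2.898×10⁻³/1312 = 2.209×10⁻⁶ m = 2.21 μm.
Area A = 19.5 cm² = 1.95×10⁻³ m².
(b) P = σAT⁴ = 5.670×10⁻⁸×1.95×10⁻³×(1312)⁴ = 328 W.

λ_max ≈ 2.21 μm; P ≈ 328 W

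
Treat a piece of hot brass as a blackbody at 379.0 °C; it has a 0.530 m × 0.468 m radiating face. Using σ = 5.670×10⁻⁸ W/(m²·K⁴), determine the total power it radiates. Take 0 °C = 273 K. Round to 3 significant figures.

P ≈ 2.54×10³ W

T = 379.0 °C + 273 = 652.0 K.
Area A = 0.530 × 0.468 = 0.24804 m².
P = σAT⁴ = 5.670×10⁻⁸ × 0.24804 × (652.0)⁴ = 2.54×10³ W.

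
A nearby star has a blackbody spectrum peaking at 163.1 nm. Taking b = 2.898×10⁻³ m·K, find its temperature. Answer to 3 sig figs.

T ≈ 1.78×10⁴ K

Wien's law gives T = b/λ_max = (2.898×10⁻³ m·K)/(1.631×10⁻⁷ m) = 1.78×10⁴ K.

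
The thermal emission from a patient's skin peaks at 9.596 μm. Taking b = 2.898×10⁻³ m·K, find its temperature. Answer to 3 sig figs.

Wien's law gives T = b/λ_max = (2.898×10⁻³ m·K)/(9.596×10⁻⁶ m) = 302 K.

T ≈ 302 K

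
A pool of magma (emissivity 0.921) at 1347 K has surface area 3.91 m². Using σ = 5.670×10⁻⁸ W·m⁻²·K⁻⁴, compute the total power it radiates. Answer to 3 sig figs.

Area A = 3.91 m².
P = εσAT⁴ = 0.921 × 5.670×10⁻⁸ × 3.91 × (1347)⁴ = 6.72×10⁵ W.

P ≈ 6.72×10⁵ W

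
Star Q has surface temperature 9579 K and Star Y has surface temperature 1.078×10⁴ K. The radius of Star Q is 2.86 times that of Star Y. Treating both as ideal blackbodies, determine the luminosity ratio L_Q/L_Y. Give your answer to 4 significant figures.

L_Q/L_Y ≈ 5.100

L ∝ R²T⁴, so L_Q/L_Y = (R_Q/R_Y)²(T_Q/T_Y)⁴ = (2.86)² × (9579/1.078×10⁴)⁴ = 8.1796 × 0.623456 = 5.100.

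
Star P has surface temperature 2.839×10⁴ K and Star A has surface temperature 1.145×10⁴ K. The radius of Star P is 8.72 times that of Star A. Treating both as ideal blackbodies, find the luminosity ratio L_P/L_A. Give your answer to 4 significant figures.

L_P/L_A ≈ 2874

L ∝ R²T⁴, so L_P/L_A = (R_P/R_A)²(T_P/T_A)⁴ = (8.72)² × (2.839×10⁴/1.145×10⁴)⁴ = 76.0384 × 37.7955 = 2874.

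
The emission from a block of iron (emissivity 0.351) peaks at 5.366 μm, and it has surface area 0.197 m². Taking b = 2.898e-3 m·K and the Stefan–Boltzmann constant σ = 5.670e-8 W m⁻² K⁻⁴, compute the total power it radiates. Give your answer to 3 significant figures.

Wien's law: T = b/λ_max = 2.898×10⁻³/5.366×10⁻⁶ = 540.067 K.
Area A = 0.197 m².
Then P = εσAT⁴ = 0.351×5.670×10⁻⁸×0.197×(540.067)⁴ = 334 W.

P ≈ 334 W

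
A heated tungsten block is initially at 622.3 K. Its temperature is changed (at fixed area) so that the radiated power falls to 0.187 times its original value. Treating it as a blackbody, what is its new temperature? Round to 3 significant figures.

T₂ ≈ 409 K

P ∝ T⁴, so T₂/T₁ = (P₂/P₁)^(1/4) = (0.187)^(1/4) = 0.657598.
T₂ = 622.3 × 0.657598 = 409 K.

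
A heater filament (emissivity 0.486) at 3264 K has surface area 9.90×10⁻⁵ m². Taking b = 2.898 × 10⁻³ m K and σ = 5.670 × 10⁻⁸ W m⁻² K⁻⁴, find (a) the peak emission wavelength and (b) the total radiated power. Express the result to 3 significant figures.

(a) λ_max = b/T = 2.898×10⁻³/3264 = 8.879×10⁻⁷ m = 888 nm.
Area A = 9.90×10⁻⁵ m².
(b) P = εσAT⁴ = 0.486×5.670×10⁻⁸×9.90×10⁻⁵×(3264)⁴ = 310 W.

λ_max ≈ 888 nm; P ≈ 310 W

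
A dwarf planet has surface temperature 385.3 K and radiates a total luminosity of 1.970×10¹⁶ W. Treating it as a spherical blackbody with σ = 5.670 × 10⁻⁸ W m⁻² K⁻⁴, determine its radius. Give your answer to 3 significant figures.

L = 4πR²σT⁴ ⇒ R = √(L/(4πσT⁴)).
σT⁴ = 1249.62 W/m², so R = √(1.970×10¹⁶/(4π×1249.62)) = 1.12×10⁶ m.

R ≈ 1.12×10⁶ m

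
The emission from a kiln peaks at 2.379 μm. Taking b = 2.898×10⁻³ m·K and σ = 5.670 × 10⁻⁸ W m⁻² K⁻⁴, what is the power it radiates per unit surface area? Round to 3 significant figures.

Wien's law: T = b/λ_max = 2.898×10⁻³/2.379×10⁻⁶ = 1218.16 K.
Then I = σT⁴ = 5.670×10⁻⁸×(1218.16)⁴ = 1.25×10⁵ W/m².

I ≈ 1.25×10⁵ W/m²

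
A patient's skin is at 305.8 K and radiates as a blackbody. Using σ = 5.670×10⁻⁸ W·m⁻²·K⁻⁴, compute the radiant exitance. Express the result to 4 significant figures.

I ≈ 495.8 W/m²

Stefan–Boltzmann: I = σT⁴ = 5.670×10⁻⁸ × (305.8)⁴ = 495.8 W/m².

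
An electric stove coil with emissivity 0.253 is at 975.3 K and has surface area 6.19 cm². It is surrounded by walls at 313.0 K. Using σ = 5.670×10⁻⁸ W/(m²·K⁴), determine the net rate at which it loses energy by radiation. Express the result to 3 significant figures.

Area A = 6.19 cm² = 6.19×10⁻⁴ m².
Net radiated power P_net = εσA(T⁴ − T₀⁴) = 0.253×5.670×10⁻⁸×6.19×10⁻⁴×(975.3⁴ − 313.0⁴).
T⁴ − T₀⁴ = 9.04801×10¹¹ − 9.59792×10⁹ = 8.95203×10¹¹ K⁴, so P_net = 7.95 W.

Net loss ≈ 7.95 W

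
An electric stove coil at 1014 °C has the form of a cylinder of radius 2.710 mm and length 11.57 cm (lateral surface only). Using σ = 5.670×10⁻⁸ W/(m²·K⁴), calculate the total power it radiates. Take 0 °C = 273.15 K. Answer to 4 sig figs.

P ≈ 306.6 W

T = 1014 °C + 273.15 = 1287.15 K.
Lateral area A = 2πrL = 2π×2.710×10⁻³×0.1157 = 1.97007×10⁻³ m².
P = σAT⁴ = 5.670×10⁻⁸ × 1.97007×10⁻³ × (1287.15)⁴ = 306.6 W.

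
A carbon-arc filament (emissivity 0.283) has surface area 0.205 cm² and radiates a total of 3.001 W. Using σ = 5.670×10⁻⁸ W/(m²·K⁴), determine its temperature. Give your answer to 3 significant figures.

T ≈ 1.74×10³ K

Area A = 0.205 cm² = 2.05×10⁻⁵ m².
P = εσAT⁴ ⇒ T = (P/(εσA))^(1/4) = (3.001/(0.283×5.670×10⁻⁸×2.05×10⁻⁵))^(1/4) = 1.74×10³ K.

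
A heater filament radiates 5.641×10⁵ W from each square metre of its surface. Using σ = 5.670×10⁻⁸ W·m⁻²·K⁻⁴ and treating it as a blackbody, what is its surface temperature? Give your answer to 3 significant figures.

I = σT⁴, so T = (I/σ)^(1/4) = (5.641×10⁵/(5.670×10⁻⁸))^(1/4) = 1.78×10³ K.

T ≈ 1.78×10³ K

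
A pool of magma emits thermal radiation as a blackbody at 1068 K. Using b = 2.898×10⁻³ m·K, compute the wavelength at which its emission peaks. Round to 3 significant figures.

λ_max ≈ 2.71×10³ nm

Wien's displacement law: λ_max = b/T = (2.898×10⁻³ m·K)/(1068 K) = 2.713×10⁻⁶ m.
That is 2.71×10³ nm, in the infrared range.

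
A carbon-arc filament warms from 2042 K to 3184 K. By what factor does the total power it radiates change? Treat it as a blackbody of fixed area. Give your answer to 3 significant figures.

P₂/P₁ ≈ 5.91

P ∝ T⁴, so P₂/P₁ = (T₂/T₁)⁴ = (3184/2042)⁴ = (1.55926)⁴ = 5.91.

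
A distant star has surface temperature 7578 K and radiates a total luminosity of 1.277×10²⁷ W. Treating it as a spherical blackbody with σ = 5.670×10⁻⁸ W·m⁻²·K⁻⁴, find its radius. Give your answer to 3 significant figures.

R ≈ 7.37×10⁸ m

L = 4πR²σT⁴ ⇒ R = √(L/(4πσT⁴)).
σT⁴ = 1.86983×10⁸ W/m², so R = √(1.277×10²⁷/(4π×1.86983×10⁸)) = 7.37×10⁸ m.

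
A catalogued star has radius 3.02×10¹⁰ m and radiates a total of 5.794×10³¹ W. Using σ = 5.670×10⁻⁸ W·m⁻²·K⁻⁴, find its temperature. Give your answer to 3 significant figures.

Surface area A = 4πR² = 4π(3.02×10¹⁰ m)² = 1.14610×10²² m².
P = σAT⁴ ⇒ T = (P/(σA))^(1/4) = (5.794×10³¹/(5.670×10⁻⁸×1.14610×10²²))^(1/4) = 1.73×10⁴ K.

T ≈ 1.73×10⁴ K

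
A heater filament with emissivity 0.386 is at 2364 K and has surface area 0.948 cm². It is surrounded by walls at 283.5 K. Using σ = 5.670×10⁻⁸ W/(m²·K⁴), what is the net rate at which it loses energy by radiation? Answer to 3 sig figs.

Area A = 0.948 cm² = 9.48×10⁻⁵ m².
Net radiated power P_net = εσA(T⁴ − T₀⁴) = 0.386×5.670×10⁻⁸×9.48×10⁻⁵×(2364⁴ − 283.5⁴).
T⁴ − T₀⁴ = 3.12313×10¹³ − 6.45970×10⁹ = 3.12248×10¹³ K⁴, so P_net = 64.8 W.

Net loss ≈ 64.8 W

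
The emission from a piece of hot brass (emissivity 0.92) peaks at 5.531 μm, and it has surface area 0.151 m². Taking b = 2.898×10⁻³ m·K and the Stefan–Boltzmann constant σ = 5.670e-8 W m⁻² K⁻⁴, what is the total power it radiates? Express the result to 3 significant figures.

P ≈ 594 W

Wien's law: T = b/λ_max = 2.898×10⁻³/5.531×10⁻⁶ = 523.956 K.
Area A = 0.151 m².
Then P = εσAT⁴ = 0.92×5.670×10⁻⁸×0.151×(523.956)⁴ = 594 W.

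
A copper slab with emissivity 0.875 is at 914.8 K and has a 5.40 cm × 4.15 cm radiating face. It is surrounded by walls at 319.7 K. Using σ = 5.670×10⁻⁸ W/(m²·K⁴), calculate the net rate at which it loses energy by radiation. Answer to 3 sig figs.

Net loss ≈ 76.7 W

Area A = 0.0540 × 0.0415 = 2.241×10⁻³ m².
Net radiated power P_net = εσA(T⁴ − T₀⁴) = 0.875×5.670×10⁻⁸×2.241×10⁻³×(914.8⁴ − 319.7⁴).
T⁴ − T₀⁴ = 7.00333×10¹¹ − 1.04465×10¹⁰ = 6.89886×10¹¹ K⁴, so P_net = 76.7 W.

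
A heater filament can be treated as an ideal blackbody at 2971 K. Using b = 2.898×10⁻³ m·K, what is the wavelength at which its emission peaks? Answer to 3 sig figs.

λ_max ≈ 0.975 μm

Wien's displacement law: λ_max = b/T = (2.898×10⁻³ m·K)/(2971 K) = 9.754×10⁻⁷ m.
That is 0.975 μm, in the infrared range.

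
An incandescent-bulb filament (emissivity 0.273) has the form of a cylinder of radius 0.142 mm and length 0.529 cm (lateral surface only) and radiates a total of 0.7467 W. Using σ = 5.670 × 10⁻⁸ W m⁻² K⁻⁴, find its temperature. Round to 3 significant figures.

T ≈ 1.79×10³ K

Lateral area A = 2πrL = 2π×1.42×10⁻⁴×5.29×10⁻³ = 4.71980×10⁻⁶ m².
P = εσAT⁴ ⇒ T = (P/(εσA))^(1/4) = (0.7467/(0.273×5.670×10⁻⁸×4.71980×10⁻⁶))^(1/4) = 1.79×10³ K.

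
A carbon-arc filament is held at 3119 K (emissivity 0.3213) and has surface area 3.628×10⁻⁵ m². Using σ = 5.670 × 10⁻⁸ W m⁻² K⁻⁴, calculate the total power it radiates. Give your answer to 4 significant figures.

Area A = 3.628×10⁻⁵ m².
P = εσAT⁴ = 0.3213 × 5.670×10⁻⁸ × 3.628×10⁻⁵ × (3119)⁴ = 62.55 W.

P ≈ 62.55 W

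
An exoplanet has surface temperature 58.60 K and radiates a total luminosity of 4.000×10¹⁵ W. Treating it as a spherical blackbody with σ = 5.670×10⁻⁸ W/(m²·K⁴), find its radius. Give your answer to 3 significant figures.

R ≈ 2.18×10⁷ m

L = 4πR²σT⁴ ⇒ R = √(L/(4πσT⁴)).
σT⁴ = 0.668611 W/m², so R = √(4.000×10¹⁵/(4π×0.668611)) = 2.18×10⁷ m.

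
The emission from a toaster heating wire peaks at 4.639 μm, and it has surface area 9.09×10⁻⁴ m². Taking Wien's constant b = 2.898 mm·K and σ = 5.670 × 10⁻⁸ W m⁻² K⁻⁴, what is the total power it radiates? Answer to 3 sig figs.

P ≈ 7.85 W

Wien's law: T = b/λ_max = 2.898×10⁻³/4.639×10⁻⁶ = 624.704 K.
Area A = 9.09×10⁻⁴ m².
Then P = σAT⁴ = 5.670×10⁻⁸×9.09×10⁻⁴×(624.704)⁴ = 7.85 W.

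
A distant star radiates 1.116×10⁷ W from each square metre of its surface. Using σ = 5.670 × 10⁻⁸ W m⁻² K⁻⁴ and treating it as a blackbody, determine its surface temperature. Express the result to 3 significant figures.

I = σT⁴, so T = (I/σ)^(1/4) = (1.116×10⁷/(5.670×10⁻⁸))^(1/4) = 3.75×10³ K.

T ≈ 3.75×10³ K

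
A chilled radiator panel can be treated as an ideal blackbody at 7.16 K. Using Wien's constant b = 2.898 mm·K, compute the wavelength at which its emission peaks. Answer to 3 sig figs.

Wien's displacement law: λ_max = b/T = (2.898×10⁻³ m·K)/(7.16 K) = 4.047×10⁻⁴ m.
That is 4.05×10⁻⁴ m, in the infrared range.

λ_max ≈ 4.05×10⁻⁴ m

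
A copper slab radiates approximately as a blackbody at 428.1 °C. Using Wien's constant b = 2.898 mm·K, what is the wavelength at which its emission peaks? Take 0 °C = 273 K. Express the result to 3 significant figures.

λ_max ≈ 4.13 μm

T = 428.1 °C + 273 = 701.1 K.
Wien's displacement law: λ_max = b/T = (2.898×10⁻³ m·K)/(701.1 K) = 4.134×10⁻⁶ m.
That is 4.13 μm, in the infrared range.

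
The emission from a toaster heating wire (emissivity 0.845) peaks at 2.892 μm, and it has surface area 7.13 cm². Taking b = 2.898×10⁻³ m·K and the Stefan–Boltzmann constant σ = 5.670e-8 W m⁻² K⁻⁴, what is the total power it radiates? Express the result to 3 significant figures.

Wien's law: T = b/λ_max = 2.898×10⁻³/2.892×10⁻⁶ = 1002.07 K.
Area A = 7.13 cm² = 7.13×10⁻⁴ m².
Then P = εσAT⁴ = 0.845×5.670×10⁻⁸×7.13×10⁻⁴×(1002.07)⁴ = 34.4 W.

P ≈ 34.4 W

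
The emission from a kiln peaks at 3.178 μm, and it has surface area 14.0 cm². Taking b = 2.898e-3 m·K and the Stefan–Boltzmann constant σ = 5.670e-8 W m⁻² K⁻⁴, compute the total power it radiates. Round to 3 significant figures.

Wien's law: T = b/λ_max = 2.898×10⁻³/3.178×10⁻⁶ = 911.894 K.
Area A = 14.0 cm² = 1.40×10⁻³ m².
Then P = σAT⁴ = 5.670×10⁻⁸×1.40×10⁻³×(911.894)⁴ = 54.9 W.

P ≈ 54.9 W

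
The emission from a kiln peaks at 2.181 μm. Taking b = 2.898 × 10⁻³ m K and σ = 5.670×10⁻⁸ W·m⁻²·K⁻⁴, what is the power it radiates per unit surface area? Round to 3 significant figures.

I ≈ 1.77×10⁵ W/m²

Wien's law: T = b/λ_max = 2.898×10⁻³/2.181×10⁻⁶ = 1328.75 K.
Then I = σT⁴ = 5.670×10⁻⁸×(1328.75)⁴ = 1.77×10⁵ W/m².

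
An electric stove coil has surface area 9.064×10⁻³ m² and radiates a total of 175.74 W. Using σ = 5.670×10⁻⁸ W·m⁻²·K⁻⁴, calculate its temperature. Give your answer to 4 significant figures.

T ≈ 764.7 K

Area A = 9.064×10⁻³ m².
P = σAT⁴ ⇒ T = (P/(σA))^(1/4) = (175.74/(5.670×10⁻⁸×9.064×10⁻³))^(1/4) = 764.7 K.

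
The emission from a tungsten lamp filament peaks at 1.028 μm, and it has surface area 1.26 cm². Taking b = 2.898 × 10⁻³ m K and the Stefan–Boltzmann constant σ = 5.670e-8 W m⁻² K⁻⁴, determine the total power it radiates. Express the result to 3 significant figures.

P ≈ 451 W

Wien's law: T = b/λ_max = 2.898×10⁻³/1.028×10⁻⁶ = 2819.07 K.
Area A = 1.26 cm² = 1.26×10⁻⁴ m².
Then P = σAT⁴ = 5.670×10⁻⁸×1.26×10⁻⁴×(2819.07)⁴ = 451 W.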